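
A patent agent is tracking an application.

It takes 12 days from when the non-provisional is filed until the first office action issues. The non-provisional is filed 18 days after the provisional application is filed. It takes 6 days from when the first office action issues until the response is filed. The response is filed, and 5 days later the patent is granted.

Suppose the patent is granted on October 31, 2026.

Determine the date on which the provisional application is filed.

The patent is granted: Oct 31, 2026.
The response is filed: Oct 31, 2026 − 5 days = Oct 26, 2026.
The first office action issues: Oct 26, 2026 − 6 days = Oct 20, 2026.
The non-provisional is filed: Oct 20, 2026 − 12 days = Oct 8, 2026.
The provisional application is filed: Oct 8, 2026 − 18 days = Sep 20, 2026.

September 20, 2026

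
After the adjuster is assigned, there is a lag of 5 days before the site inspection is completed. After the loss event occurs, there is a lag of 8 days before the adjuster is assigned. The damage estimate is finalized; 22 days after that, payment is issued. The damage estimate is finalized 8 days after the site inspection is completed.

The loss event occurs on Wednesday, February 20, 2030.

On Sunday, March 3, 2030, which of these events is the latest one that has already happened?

The loss event occurs: Feb 20, 2030.
The adjuster is assigned: Feb 20, 2030 + 8 days = Feb 28, 2030.
The site inspection is completed: Feb 28, 2030 + 5 days = Mar 5, 2030.
The damage estimate is finalized: Mar 5, 2030 + 8 days = Mar 13, 2030.
Payment is issued: Mar 13, 2030 + 22 days = Apr 4, 2030.
Mar 3, 2030 falls between when the adjuster is assigned (Feb 28, 2030) and when the site inspection is completed (Mar 5, 2030).

The adjuster is assigned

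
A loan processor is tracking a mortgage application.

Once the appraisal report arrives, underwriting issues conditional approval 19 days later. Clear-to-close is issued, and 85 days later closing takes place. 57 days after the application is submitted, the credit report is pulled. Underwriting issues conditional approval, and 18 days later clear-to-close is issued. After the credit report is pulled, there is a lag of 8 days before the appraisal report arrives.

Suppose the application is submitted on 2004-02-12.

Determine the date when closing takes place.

The application is submitted: Feb 12, 2004.
The credit report is pulled: Feb 12, 2004 + 57 days = Apr 9, 2004.
The appraisal report arrives: Apr 9, 2004 + 8 days = Apr 17, 2004.
Underwriting issues conditional approval: Apr 17, 2004 + 19 days = May 6, 2004.
Clear-to-close is issued: May 6, 2004 + 18 days = May 24, 2004.
Closing takes place: May 24, 2004 + 85 days = Aug 17, 2004.

2004-08-17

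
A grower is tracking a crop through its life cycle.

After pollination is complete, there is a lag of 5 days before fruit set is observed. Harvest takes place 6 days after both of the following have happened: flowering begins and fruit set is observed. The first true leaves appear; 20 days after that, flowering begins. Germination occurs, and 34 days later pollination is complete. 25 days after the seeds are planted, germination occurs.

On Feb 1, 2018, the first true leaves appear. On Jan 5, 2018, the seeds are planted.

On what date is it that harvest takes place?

Mar 16, 2018

The first true leaves appear: Feb 1, 2018.
Flowering begins: Feb 1, 2018 + 20 days = Feb 21, 2018.
The seeds are planted: Jan 5, 2018.
Germination occurs: Jan 5, 2018 + 25 days = Jan 30, 2018.
Pollination is complete: Jan 30, 2018 + 34 days = Mar 5, 2018.
Fruit set is observed: Mar 5, 2018 + 5 days = Mar 10, 2018.
Both prerequisites met — flowering begins (Feb 21, 2018), fruit set is observed (Mar 10, 2018); the later is Mar 10, 2018.
Harvest takes place: Mar 10, 2018 + 6 days = Mar 16, 2018.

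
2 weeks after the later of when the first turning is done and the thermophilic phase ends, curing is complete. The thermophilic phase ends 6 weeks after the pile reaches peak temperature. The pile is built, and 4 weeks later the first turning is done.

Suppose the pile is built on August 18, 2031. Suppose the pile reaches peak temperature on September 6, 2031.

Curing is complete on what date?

The pile is built: Aug 18, 2031.
The first turning is done: Aug 18, 2031 + 4 weeks = Sep 15, 2031.
The pile reaches peak temperature: Sep 6, 2031.
The thermophilic phase ends: Sep 6, 2031 + 6 weeks = Oct 18, 2031.
Both prerequisites met — the first turning is done (Sep 15, 2031), the thermophilic phase ends (Oct 18, 2031); the later is Oct 18, 2031.
Curing is complete: Oct 18, 2031 + 2 weeks = Nov 1, 2031.

November 1, 2031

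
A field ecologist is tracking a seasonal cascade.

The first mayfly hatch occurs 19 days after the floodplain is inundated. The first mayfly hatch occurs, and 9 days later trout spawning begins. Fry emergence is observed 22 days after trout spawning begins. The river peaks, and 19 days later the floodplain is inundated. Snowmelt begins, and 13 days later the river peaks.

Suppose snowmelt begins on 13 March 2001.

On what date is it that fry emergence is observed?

Snowmelt begins: Mar 13, 2001.
The river peaks: Mar 13, 2001 + 13 days = Mar 26, 2001.
The floodplain is inundated: Mar 26, 2001 + 19 days = Apr 14, 2001.
The first mayfly hatch occurs: Apr 14, 2001 + 19 days = May 3, 2001.
Trout spawning begins: May 3, 2001 + 9 days = May 12, 2001.
Fry emergence is observed: May 12, 2001 + 22 days = Jun 3, 2001.

3 June 2001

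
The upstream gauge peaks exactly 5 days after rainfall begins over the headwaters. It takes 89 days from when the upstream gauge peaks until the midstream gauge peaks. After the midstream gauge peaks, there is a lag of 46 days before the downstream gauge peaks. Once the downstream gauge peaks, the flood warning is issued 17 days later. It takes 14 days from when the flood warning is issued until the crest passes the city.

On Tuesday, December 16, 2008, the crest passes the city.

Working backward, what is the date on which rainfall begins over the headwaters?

The crest passes the city: Dec 16, 2008.
The flood warning is issued: Dec 16, 2008 − 14 days = Dec 2, 2008.
The downstream gauge peaks: Dec 2, 2008 − 17 days = Nov 15, 2008.
The midstream gauge peaks: Nov 15, 2008 − 46 days = Sep 30, 2008.
The upstream gauge peaks: Sep 30, 2008 − 89 days = Jul 3, 2008.
Rainfall begins over the headwaters: Jul 3, 2008 − 5 days = Jun 28, 2008.

Saturday, June 28, 2008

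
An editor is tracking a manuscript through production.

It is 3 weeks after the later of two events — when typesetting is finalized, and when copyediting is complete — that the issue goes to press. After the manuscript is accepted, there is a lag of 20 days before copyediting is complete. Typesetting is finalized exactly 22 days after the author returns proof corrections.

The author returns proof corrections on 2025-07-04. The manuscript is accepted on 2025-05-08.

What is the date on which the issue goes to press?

2025-08-16

The author returns proof corrections: Jul 4, 2025.
Typesetting is finalized: Jul 4, 2025 + 22 days = Jul 26, 2025.
The manuscript is accepted: May 8, 2025.
Copyediting is complete: May 8, 2025 + 20 days = May 28, 2025.
Both prerequisites met — typesetting is finalized (Jul 26, 2025), copyediting is complete (May 28, 2025); the later is Jul 26, 2025.
The issue goes to press: Jul 26, 2025 + 3 weeks = Aug 16, 2025.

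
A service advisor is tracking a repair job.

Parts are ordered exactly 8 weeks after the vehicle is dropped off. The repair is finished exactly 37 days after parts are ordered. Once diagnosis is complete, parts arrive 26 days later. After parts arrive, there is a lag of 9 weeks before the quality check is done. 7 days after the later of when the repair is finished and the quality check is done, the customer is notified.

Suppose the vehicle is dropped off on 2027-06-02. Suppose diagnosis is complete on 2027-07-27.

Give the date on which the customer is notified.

The vehicle is dropped off: Jun 2, 2027.
Parts are ordered: Jun 2, 2027 + 8 weeks = Jul 28, 2027.
The repair is finished: Jul 28, 2027 + 37 days = Sep 3, 2027.
Diagnosis is complete: Jul 27, 2027.
Parts arrive: Jul 27, 2027 + 26 days = Aug 22, 2027.
The quality check is done: Aug 22, 2027 + 9 weeks = Oct 24, 2027.
Both prerequisites met — the repair is finished (Sep 3, 2027), the quality check is done (Oct 24, 2027); the later is Oct 24, 2027.
The customer is notified: Oct 24, 2027 + 7 days = Oct 31, 2027.

2027-10-31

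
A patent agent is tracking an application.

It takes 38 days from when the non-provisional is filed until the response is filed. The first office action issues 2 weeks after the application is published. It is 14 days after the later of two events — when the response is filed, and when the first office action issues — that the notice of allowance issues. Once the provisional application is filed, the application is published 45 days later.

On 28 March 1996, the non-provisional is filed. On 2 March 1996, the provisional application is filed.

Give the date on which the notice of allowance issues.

19 May 1996

The non-provisional is filed: Mar 28, 1996.
The response is filed: Mar 28, 1996 + 38 days = May 5, 1996.
The provisional application is filed: Mar 2, 1996.
The application is published: Mar 2, 1996 + 45 days = Apr 16, 1996.
The first office action issues: Apr 16, 1996 + 2 weeks = Apr 30, 1996.
Both prerequisites met — the response is filed (May 5, 1996), the first office action issues (Apr 30, 1996); the later is May 5, 1996.
The notice of allowance issues: May 5, 1996 + 14 days = May 19, 1996.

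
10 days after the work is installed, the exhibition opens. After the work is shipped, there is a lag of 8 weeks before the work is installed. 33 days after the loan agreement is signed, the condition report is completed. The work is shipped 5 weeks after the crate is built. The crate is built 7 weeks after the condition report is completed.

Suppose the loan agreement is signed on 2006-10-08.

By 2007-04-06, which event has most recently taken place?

The loan agreement is signed: Oct 8, 2006.
The condition report is completed: Oct 8, 2006 + 33 days = Nov 10, 2006.
The crate is built: Nov 10, 2006 + 7 weeks = Dec 29, 2006.
The work is shipped: Dec 29, 2006 + 5 weeks = Feb 2, 2007.
The work is installed: Feb 2, 2007 + 8 weeks = Mar 30, 2007.
The exhibition opens: Mar 30, 2007 + 10 days = Apr 9, 2007.
Apr 6, 2007 falls between when the work is installed (Mar 30, 2007) and when the exhibition opens (Apr 9, 2007).

The work is installed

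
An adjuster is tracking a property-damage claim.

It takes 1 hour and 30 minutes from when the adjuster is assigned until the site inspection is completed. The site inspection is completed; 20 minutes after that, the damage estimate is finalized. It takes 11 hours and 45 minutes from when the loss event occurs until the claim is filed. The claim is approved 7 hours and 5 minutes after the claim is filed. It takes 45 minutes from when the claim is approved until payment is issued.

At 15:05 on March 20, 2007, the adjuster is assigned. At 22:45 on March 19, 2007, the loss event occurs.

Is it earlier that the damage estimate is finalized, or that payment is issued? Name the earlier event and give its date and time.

The damage estimate is finalized — 16:55 on March 20, 2007

The adjuster is assigned: 15:05 Mar 20, 2007.
The site inspection is completed: 15:05 Mar 20, 2007 + 1h30m = 16:35 Mar 20, 2007.
The damage estimate is finalized: 16:35 Mar 20, 2007 + 20m = 16:55 Mar 20, 2007.
The loss event occurs: 22:45 Mar 19, 2007.
The claim is filed: 22:45 Mar 19, 2007 + 11h45m = 10:30 Mar 20, 2007.
The claim is approved: 10:30 Mar 20, 2007 + 7h05m = 17:35 Mar 20, 2007.
Payment is issued: 17:35 Mar 20, 2007 + 45m = 18:20 Mar 20, 2007.
Comparing: the damage estimate is finalized at 16:55 Mar 20, 2007 vs payment is issued at 18:20 Mar 20, 2007. Earlier: the damage estimate is finalized.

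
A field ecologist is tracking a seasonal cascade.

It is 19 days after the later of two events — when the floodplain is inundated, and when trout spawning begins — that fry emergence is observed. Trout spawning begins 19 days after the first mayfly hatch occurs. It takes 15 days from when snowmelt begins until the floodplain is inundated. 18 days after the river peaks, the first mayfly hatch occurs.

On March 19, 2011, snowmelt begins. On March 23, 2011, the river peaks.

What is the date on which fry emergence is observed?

Snowmelt begins: Mar 19, 2011.
The floodplain is inundated: Mar 19, 2011 + 15 days = Apr 3, 2011.
The river peaks: Mar 23, 2011.
The first mayfly hatch occurs: Mar 23, 2011 + 18 days = Apr 10, 2011.
Trout spawning begins: Apr 10, 2011 + 19 days = Apr 29, 2011.
Both prerequisites met — the floodplain is inundated (Apr 3, 2011), trout spawning begins (Apr 29, 2011); the later is Apr 29, 2011.
Fry emergence is observed: Apr 29, 2011 + 19 days = May 18, 2011.

May 18, 2011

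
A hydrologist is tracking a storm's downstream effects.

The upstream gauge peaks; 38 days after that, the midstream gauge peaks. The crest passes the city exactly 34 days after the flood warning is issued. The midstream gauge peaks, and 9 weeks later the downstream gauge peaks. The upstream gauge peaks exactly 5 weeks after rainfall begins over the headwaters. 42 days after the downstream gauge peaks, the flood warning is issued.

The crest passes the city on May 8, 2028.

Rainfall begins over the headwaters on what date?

October 9, 2027

The crest passes the city: May 8, 2028.
The flood warning is issued: May 8, 2028 − 34 days = Apr 4, 2028.
The downstream gauge peaks: Apr 4, 2028 − 42 days = Feb 22, 2028.
The midstream gauge peaks: Feb 22, 2028 − 9 weeks = Dec 21, 2027.
The upstream gauge peaks: Dec 21, 2027 − 38 days = Nov 13, 2027.
Rainfall begins over the headwaters: Nov 13, 2027 − 5 weeks = Oct 9, 2027.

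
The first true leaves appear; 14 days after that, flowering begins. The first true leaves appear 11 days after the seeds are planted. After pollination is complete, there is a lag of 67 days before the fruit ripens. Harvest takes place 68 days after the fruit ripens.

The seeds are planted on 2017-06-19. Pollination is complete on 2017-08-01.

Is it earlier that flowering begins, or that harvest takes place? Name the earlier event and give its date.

The seeds are planted: Jun 19, 2017.
The first true leaves appear: Jun 19, 2017 + 11 days = Jun 30, 2017.
Flowering begins: Jun 30, 2017 + 14 days = Jul 14, 2017.
Pollination is complete: Aug 1, 2017.
The fruit ripens: Aug 1, 2017 + 67 days = Oct 7, 2017.
Harvest takes place: Oct 7, 2017 + 68 days = Dec 14, 2017.
Comparing: flowering begins on Jul 14, 2017 vs harvest takes place on Dec 14, 2017. Earlier: flowering begins.

Flowering begins — 2017-07-14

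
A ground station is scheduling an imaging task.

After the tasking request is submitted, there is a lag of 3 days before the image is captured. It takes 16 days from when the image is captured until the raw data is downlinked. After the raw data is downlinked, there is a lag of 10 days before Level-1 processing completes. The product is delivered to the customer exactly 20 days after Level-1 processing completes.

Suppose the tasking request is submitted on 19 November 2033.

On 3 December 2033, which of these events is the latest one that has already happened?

The image is captured

The tasking request is submitted: Nov 19, 2033.
The image is captured: Nov 19, 2033 + 3 days = Nov 22, 2033.
The raw data is downlinked: Nov 22, 2033 + 16 days = Dec 8, 2033.
Level-1 processing completes: Dec 8, 2033 + 10 days = Dec 18, 2033.
The product is delivered to the customer: Dec 18, 2033 + 20 days = Jan 7, 2034.
Dec 3, 2033 falls between when the image is captured (Nov 22, 2033) and when the raw data is downlinked (Dec 8, 2033).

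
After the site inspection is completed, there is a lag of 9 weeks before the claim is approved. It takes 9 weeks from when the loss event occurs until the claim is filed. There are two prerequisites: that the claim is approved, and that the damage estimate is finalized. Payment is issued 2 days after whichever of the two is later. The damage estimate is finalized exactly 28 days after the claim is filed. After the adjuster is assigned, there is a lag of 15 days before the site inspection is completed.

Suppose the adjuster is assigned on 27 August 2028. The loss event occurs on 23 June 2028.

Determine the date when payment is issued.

The adjuster is assigned: Aug 27, 2028.
The site inspection is completed: Aug 27, 2028 + 15 days = Sep 11, 2028.
The claim is approved: Sep 11, 2028 + 9 weeks = Nov 13, 2028.
The loss event occurs: Jun 23, 2028.
The claim is filed: Jun 23, 2028 + 9 weeks = Aug 25, 2028.
The damage estimate is finalized: Aug 25, 2028 + 28 days = Sep 22, 2028.
Both prerequisites met — the claim is approved (Nov 13, 2028), the damage estimate is finalized (Sep 22, 2028); the later is Nov 13, 2028.
Payment is issued: Nov 13, 2028 + 2 days = Nov 15, 2028.

15 November 2028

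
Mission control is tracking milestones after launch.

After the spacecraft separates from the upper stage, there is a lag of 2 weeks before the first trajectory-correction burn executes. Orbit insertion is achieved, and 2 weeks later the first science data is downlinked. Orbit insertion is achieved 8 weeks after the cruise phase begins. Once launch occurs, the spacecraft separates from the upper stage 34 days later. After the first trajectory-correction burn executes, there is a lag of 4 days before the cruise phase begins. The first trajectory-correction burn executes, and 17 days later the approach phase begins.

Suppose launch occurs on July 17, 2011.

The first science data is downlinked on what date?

Launch occurs: Jul 17, 2011.
The spacecraft separates from the upper stage: Jul 17, 2011 + 34 days = Aug 20, 2011.
The first trajectory-correction burn executes: Aug 20, 2011 + 2 weeks = Sep 3, 2011.
The cruise phase begins: Sep 3, 2011 + 4 days = Sep 7, 2011.
Orbit insertion is achieved: Sep 7, 2011 + 8 weeks = Nov 2, 2011.
The first science data is downlinked: Nov 2, 2011 + 2 weeks = Nov 16, 2011.

November 16, 2011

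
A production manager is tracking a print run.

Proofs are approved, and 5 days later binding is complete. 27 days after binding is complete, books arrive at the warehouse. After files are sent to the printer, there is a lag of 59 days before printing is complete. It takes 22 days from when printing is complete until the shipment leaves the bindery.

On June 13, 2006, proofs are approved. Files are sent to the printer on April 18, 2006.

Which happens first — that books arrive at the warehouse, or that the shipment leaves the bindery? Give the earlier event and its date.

Proofs are approved: Jun 13, 2006.
Binding is complete: Jun 13, 2006 + 5 days = Jun 18, 2006.
Books arrive at the warehouse: Jun 18, 2006 + 27 days = Jul 15, 2006.
Files are sent to the printer: Apr 18, 2006.
Printing is complete: Apr 18, 2006 + 59 days = Jun 16, 2006.
The shipment leaves the bindery: Jun 16, 2006 + 22 days = Jul 8, 2006.
Comparing: books arrive at the warehouse on Jul 15, 2006 vs the shipment leaves the bindery on Jul 8, 2006. Earlier: the shipment leaves the bindery.

The shipment leaves the bindery — July 8, 2006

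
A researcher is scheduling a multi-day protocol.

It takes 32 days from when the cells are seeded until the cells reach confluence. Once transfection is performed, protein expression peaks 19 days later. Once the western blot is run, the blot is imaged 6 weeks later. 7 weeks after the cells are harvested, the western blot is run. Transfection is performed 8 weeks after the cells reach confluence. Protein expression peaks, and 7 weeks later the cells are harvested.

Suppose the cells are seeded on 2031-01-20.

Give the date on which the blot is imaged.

The cells are seeded: Jan 20, 2031.
The cells reach confluence: Jan 20, 2031 + 32 days = Feb 21, 2031.
Transfection is performed: Feb 21, 2031 + 8 weeks = Apr 18, 2031.
Protein expression peaks: Apr 18, 2031 + 19 days = May 7, 2031.
The cells are harvested: May 7, 2031 + 7 weeks = Jun 25, 2031.
The western blot is run: Jun 25, 2031 + 7 weeks = Aug 13, 2031.
The blot is imaged: Aug 13, 2031 + 6 weeks = Sep 24, 2031.

2031-09-24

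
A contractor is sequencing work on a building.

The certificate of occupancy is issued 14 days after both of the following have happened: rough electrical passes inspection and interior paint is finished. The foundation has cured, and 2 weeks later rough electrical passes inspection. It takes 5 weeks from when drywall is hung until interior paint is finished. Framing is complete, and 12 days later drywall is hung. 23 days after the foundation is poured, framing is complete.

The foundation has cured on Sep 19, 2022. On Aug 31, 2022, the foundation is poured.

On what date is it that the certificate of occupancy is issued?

The foundation has cured: Sep 19, 2022.
Rough electrical passes inspection: Sep 19, 2022 + 2 weeks = Oct 3, 2022.
The foundation is poured: Aug 31, 2022.
Framing is complete: Aug 31, 2022 + 23 days = Sep 23, 2022.
Drywall is hung: Sep 23, 2022 + 12 days = Oct 5, 2022.
Interior paint is finished: Oct 5, 2022 + 5 weeks = Nov 9, 2022.
Both prerequisites met — rough electrical passes inspection (Oct 3, 2022), interior paint is finished (Nov 9, 2022); the later is Nov 9, 2022.
The certificate of occupancy is issued: Nov 9, 2022 + 14 days = Nov 23, 2022.

Nov 23, 2022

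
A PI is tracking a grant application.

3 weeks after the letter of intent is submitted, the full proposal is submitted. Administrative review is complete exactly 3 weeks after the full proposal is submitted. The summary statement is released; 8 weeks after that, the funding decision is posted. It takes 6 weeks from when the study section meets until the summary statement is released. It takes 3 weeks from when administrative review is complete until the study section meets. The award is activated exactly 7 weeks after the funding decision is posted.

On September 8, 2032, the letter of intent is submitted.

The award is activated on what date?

The letter of intent is submitted: Sep 8, 2032.
The full proposal is submitted: Sep 8, 2032 + 3 weeks = Sep 29, 2032.
Administrative review is complete: Sep 29, 2032 + 3 weeks = Oct 20, 2032.
The study section meets: Oct 20, 2032 + 3 weeks = Nov 10, 2032.
The summary statement is released: Nov 10, 2032 + 6 weeks = Dec 22, 2032.
The funding decision is posted: Dec 22, 2032 + 8 weeks = Feb 16, 2033.
The award is activated: Feb 16, 2033 + 7 weeks = Apr 6, 2033.

April 6, 2033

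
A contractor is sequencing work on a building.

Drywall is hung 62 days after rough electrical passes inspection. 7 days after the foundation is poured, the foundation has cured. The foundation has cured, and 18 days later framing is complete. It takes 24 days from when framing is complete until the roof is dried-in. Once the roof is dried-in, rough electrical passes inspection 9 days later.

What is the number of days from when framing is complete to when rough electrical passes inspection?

33 days

Causal path: framing is complete → the roof is dried-in → rough electrical passes inspection.
Total delay along the path: 24 + 9 = 33 days.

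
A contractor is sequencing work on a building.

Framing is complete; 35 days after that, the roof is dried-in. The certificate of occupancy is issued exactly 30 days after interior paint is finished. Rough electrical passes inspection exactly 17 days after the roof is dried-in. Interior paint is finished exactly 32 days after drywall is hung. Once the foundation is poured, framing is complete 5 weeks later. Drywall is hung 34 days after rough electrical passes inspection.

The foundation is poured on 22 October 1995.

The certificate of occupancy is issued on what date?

The foundation is poured: Oct 22, 1995.
Framing is complete: Oct 22, 1995 + 5 weeks = Nov 26, 1995.
The roof is dried-in: Nov 26, 1995 + 35 days = Dec 31, 1995.
Rough electrical passes inspection: Dec 31, 1995 + 17 days = Jan 17, 1996.
Drywall is hung: Jan 17, 1996 + 34 days = Feb 20, 1996.
Interior paint is finished: Feb 20, 1996 + 32 days = Mar 23, 1996.
The certificate of occupancy is issued: Mar 23, 1996 + 30 days = Apr 22, 1996.

22 April 1996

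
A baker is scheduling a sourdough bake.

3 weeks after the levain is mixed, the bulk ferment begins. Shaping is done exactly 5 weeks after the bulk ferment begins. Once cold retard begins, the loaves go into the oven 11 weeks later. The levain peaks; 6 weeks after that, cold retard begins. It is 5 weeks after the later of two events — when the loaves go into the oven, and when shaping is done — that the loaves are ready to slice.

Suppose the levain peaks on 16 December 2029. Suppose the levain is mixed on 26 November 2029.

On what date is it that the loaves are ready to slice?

The levain peaks: Dec 16, 2029.
Cold retard begins: Dec 16, 2029 + 6 weeks = Jan 27, 2030.
The loaves go into the oven: Jan 27, 2030 + 11 weeks = Apr 14, 2030.
The levain is mixed: Nov 26, 2029.
The bulk ferment begins: Nov 26, 2029 + 3 weeks = Dec 17, 2029.
Shaping is done: Dec 17, 2029 + 5 weeks = Jan 21, 2030.
Both prerequisites met — the loaves go into the oven (Apr 14, 2030), shaping is done (Jan 21, 2030); the later is Apr 14, 2030.
The loaves are ready to slice: Apr 14, 2030 + 5 weeks = May 19, 2030.

19 May 2030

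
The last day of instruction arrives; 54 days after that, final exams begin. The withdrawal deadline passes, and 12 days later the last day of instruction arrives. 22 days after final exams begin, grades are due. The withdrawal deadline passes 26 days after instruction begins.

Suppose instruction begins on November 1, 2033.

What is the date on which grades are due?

Instruction begins: Nov 1, 2033.
The withdrawal deadline passes: Nov 1, 2033 + 26 days = Nov 27, 2033.
The last day of instruction arrives: Nov 27, 2033 + 12 days = Dec 9, 2033.
Final exams begin: Dec 9, 2033 + 54 days = Feb 1, 2034.
Grades are due: Feb 1, 2034 + 22 days = Feb 23, 2034.

February 23, 2034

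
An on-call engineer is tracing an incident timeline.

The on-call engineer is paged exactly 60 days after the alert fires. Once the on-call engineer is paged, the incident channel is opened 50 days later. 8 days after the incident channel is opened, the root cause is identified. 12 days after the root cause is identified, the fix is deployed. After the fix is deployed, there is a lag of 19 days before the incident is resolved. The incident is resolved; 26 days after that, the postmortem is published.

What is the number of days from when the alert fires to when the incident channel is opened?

110 days

Causal path: the alert fires → the on-call engineer is paged → the incident channel is opened.
Total delay along the path: 60 + 50 = 110 days.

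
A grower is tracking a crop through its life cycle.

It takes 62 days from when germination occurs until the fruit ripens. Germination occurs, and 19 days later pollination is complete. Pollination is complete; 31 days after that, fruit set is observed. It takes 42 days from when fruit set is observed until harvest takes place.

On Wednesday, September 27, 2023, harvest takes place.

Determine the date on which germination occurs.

Tuesday, June 27, 2023

Harvest takes place: Sep 27, 2023.
Fruit set is observed: Sep 27, 2023 − 42 days = Aug 16, 2023.
Pollination is complete: Aug 16, 2023 − 31 days = Jul 16, 2023.
Germination occurs: Jul 16, 2023 − 19 days = Jun 27, 2023.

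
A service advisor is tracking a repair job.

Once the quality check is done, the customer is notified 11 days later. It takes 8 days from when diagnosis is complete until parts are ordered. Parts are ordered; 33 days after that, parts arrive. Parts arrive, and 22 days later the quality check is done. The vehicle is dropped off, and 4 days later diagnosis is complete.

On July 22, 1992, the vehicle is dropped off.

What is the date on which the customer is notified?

The vehicle is dropped off: Jul 22, 1992.
Diagnosis is complete: Jul 22, 1992 + 4 days = Jul 26, 1992.
Parts are ordered: Jul 26, 1992 + 8 days = Aug 3, 1992.
Parts arrive: Aug 3, 1992 + 33 days = Sep 5, 1992.
The quality check is done: Sep 5, 1992 + 22 days = Sep 27, 1992.
The customer is notified: Sep 27, 1992 + 11 days = Oct 8, 1992.

October 8, 1992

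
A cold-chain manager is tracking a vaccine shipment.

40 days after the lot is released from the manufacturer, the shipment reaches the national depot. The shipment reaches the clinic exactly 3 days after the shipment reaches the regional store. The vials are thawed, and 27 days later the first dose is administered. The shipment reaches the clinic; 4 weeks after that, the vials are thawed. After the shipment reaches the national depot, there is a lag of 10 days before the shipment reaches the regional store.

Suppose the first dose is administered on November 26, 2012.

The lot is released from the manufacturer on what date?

August 10, 2012

The first dose is administered: Nov 26, 2012.
The vials are thawed: Nov 26, 2012 − 27 days = Oct 30, 2012.
The shipment reaches the clinic: Oct 30, 2012 − 4 weeks = Oct 2, 2012.
The shipment reaches the regional store: Oct 2, 2012 − 3 days = Sep 29, 2012.
The shipment reaches the national depot: Sep 29, 2012 − 10 days = Sep 19, 2012.
The lot is released from the manufacturer: Sep 19, 2012 − 40 days = Aug 10, 2012.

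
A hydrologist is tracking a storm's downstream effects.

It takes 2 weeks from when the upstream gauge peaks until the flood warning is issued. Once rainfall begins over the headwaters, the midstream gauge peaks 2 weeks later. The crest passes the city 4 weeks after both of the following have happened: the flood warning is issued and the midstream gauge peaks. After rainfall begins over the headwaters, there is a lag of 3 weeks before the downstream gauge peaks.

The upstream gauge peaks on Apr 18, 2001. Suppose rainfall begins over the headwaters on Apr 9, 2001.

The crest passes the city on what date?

The upstream gauge peaks: Apr 18, 2001.
The flood warning is issued: Apr 18, 2001 + 2 weeks = May 2, 2001.
Rainfall begins over the headwaters: Apr 9, 2001.
The midstream gauge peaks: Apr 9, 2001 + 2 weeks = Apr 23, 2001.
Both prerequisites met — the flood warning is issued (May 2, 2001), the midstream gauge peaks (Apr 23, 2001); the later is May 2, 2001.
The crest passes the city: May 2, 2001 + 4 weeks = May 30, 2001.

May 30, 2001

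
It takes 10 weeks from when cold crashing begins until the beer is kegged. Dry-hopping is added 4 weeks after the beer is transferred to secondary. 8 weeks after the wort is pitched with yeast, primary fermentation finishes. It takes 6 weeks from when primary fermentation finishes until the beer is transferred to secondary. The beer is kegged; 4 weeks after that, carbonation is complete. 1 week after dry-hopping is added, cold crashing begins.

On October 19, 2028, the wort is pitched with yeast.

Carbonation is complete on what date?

June 7, 2029

The wort is pitched with yeast: Oct 19, 2028.
Primary fermentation finishes: Oct 19, 2028 + 8 weeks = Dec 14, 2028.
The beer is transferred to secondary: Dec 14, 2028 + 6 weeks = Jan 25, 2029.
Dry-hopping is added: Jan 25, 2029 + 4 weeks = Feb 22, 2029.
Cold crashing begins: Feb 22, 2029 + 1 week = Mar 1, 2029.
The beer is kegged: Mar 1, 2029 + 10 weeks = May 10, 2029.
Carbonation is complete: May 10, 2029 + 4 weeks = Jun 7, 2029.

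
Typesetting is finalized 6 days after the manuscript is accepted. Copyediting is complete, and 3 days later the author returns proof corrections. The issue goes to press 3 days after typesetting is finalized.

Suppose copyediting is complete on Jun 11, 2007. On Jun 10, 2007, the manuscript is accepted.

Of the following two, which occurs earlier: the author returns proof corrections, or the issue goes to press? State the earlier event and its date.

The author returns proof corrections — Jun 14, 2007

Copyediting is complete: Jun 11, 2007.
The author returns proof corrections: Jun 11, 2007 + 3 days = Jun 14, 2007.
The manuscript is accepted: Jun 10, 2007.
Typesetting is finalized: Jun 10, 2007 + 6 days = Jun 16, 2007.
The issue goes to press: Jun 16, 2007 + 3 days = Jun 19, 2007.
Comparing: the author returns proof corrections on Jun 14, 2007 vs the issue goes to press on Jun 19, 2007. Earlier: the author returns proof corrections.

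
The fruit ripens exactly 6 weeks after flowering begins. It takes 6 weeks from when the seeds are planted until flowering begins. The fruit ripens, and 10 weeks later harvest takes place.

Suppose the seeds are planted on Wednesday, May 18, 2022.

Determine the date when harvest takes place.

The seeds are planted: May 18, 2022.
Flowering begins: May 18, 2022 + 6 weeks = Jun 29, 2022.
The fruit ripens: Jun 29, 2022 + 6 weeks = Aug 10, 2022.
Harvest takes place: Aug 10, 2022 + 10 weeks = Oct 19, 2022.

Wednesday, October 19, 2022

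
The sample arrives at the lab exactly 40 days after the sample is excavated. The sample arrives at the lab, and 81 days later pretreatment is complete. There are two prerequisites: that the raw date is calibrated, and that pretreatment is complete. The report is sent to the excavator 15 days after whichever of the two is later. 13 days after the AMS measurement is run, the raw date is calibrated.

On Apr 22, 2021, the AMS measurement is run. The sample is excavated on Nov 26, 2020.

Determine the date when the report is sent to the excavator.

The AMS measurement is run: Apr 22, 2021.
The raw date is calibrated: Apr 22, 2021 + 13 days = May 5, 2021.
The sample is excavated: Nov 26, 2020.
The sample arrives at the lab: Nov 26, 2020 + 40 days = Jan 5, 2021.
Pretreatment is complete: Jan 5, 2021 + 81 days = Mar 27, 2021.
Both prerequisites met — the raw date is calibrated (May 5, 2021), pretreatment is complete (Mar 27, 2021); the later is May 5, 2021.
The report is sent to the excavator: May 5, 2021 + 15 days = May 20, 2021.

May 20, 2021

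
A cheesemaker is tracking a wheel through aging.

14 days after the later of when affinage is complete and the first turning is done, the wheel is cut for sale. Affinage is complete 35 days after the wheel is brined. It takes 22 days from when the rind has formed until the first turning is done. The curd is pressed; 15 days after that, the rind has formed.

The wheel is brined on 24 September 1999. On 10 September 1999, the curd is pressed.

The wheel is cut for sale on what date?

The wheel is brined: Sep 24, 1999.
Affinage is complete: Sep 24, 1999 + 35 days = Oct 29, 1999.
The curd is pressed: Sep 10, 1999.
The rind has formed: Sep 10, 1999 + 15 days = Sep 25, 1999.
The first turning is done: Sep 25, 1999 + 22 days = Oct 17, 1999.
Both prerequisites met — affinage is complete (Oct 29, 1999), the first turning is done (Oct 17, 1999); the later is Oct 29, 1999.
The wheel is cut for sale: Oct 29, 1999 + 14 days = Nov 12, 1999.

12 November 1999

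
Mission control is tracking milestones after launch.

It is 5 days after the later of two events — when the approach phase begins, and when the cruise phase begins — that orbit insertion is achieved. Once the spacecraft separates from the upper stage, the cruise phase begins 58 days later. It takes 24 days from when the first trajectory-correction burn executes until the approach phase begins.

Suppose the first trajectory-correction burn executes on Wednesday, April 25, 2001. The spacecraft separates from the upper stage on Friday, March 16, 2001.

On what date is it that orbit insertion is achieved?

Thursday, May 24, 2001

The first trajectory-correction burn executes: Apr 25, 2001.
The approach phase begins: Apr 25, 2001 + 24 days = May 19, 2001.
The spacecraft separates from the upper stage: Mar 16, 2001.
The cruise phase begins: Mar 16, 2001 + 58 days = May 13, 2001.
Both prerequisites met — the approach phase begins (May 19, 2001), the cruise phase begins (May 13, 2001); the later is May 19, 2001.
Orbit insertion is achieved: May 19, 2001 + 5 days = May 24, 2001.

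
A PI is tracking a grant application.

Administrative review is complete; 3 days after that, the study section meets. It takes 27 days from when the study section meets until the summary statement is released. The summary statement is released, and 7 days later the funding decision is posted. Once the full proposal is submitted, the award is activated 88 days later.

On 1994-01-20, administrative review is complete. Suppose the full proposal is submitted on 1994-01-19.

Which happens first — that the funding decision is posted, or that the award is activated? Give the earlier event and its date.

Administrative review is complete: Jan 20, 1994.
The study section meets: Jan 20, 1994 + 3 days = Jan 23, 1994.
The summary statement is released: Jan 23, 1994 + 27 days = Feb 19, 1994.
The funding decision is posted: Feb 19, 1994 + 7 days = Feb 26, 1994.
The full proposal is submitted: Jan 19, 1994.
The award is activated: Jan 19, 1994 + 88 days = Apr 17, 1994.
Comparing: the funding decision is posted on Feb 26, 1994 vs the award is activated on Apr 17, 1994. Earlier: the funding decision is posted.

The funding decision is posted — 1994-02-26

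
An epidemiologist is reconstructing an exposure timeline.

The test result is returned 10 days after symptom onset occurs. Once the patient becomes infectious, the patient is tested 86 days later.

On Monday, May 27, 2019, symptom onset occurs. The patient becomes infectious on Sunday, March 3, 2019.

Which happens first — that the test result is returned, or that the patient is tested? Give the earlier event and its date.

The patient is tested — Tuesday, May 28, 2019

Symptom onset occurs: May 27, 2019.
The test result is returned: May 27, 2019 + 10 days = Jun 6, 2019.
The patient becomes infectious: Mar 3, 2019.
The patient is tested: Mar 3, 2019 + 86 days = May 28, 2019.
Comparing: the test result is returned on Jun 6, 2019 vs the patient is tested on May 28, 2019. Earlier: the patient is tested.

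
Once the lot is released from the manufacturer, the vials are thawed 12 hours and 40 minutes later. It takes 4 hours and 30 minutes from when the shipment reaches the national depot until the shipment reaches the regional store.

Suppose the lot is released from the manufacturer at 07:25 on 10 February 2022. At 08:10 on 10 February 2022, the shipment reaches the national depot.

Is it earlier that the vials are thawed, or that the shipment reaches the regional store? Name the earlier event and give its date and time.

The shipment reaches the regional store — 12:40 on 10 February 2022

The lot is released from the manufacturer: 07:25 Feb 10, 2022.
The vials are thawed: 07:25 Feb 10, 2022 + 12h40m = 20:05 Feb 10, 2022.
The shipment reaches the national depot: 08:10 Feb 10, 2022.
The shipment reaches the regional store: 08:10 Feb 10, 2022 + 4h30m = 12:40 Feb 10, 2022.
Comparing: the vials are thawed at 20:05 Feb 10, 2022 vs the shipment reaches the regional store at 12:40 Feb 10, 2022. Earlier: the shipment reaches the regional store.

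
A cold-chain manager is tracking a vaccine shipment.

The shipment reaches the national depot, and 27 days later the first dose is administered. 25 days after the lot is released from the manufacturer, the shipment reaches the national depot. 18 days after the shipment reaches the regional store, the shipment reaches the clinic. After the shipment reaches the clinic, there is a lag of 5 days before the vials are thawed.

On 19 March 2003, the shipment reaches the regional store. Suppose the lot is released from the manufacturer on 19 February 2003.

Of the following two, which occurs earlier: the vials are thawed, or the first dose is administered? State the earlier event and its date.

The shipment reaches the regional store: Mar 19, 2003.
The shipment reaches the clinic: Mar 19, 2003 + 18 days = Apr 6, 2003.
The vials are thawed: Apr 6, 2003 + 5 days = Apr 11, 2003.
The lot is released from the manufacturer: Feb 19, 2003.
The shipment reaches the national depot: Feb 19, 2003 + 25 days = Mar 16, 2003.
The first dose is administered: Mar 16, 2003 + 27 days = Apr 12, 2003.
Comparing: the vials are thawed on Apr 11, 2003 vs the first dose is administered on Apr 12, 2003. Earlier: the vials are thawed.

The vials are thawed — 11 April 2003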